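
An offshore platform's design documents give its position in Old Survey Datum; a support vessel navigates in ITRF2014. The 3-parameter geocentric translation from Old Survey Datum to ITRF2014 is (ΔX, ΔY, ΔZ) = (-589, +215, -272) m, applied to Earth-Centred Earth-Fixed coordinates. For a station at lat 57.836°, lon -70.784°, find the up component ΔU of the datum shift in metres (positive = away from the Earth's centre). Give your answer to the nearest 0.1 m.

The local up (radial) axis is (cos φ cos λ, cos φ sin λ, sin φ), giving ΔU = -103.199 − 108.077 − 230.256 = -441.53 m.

ΔU = -441.5 m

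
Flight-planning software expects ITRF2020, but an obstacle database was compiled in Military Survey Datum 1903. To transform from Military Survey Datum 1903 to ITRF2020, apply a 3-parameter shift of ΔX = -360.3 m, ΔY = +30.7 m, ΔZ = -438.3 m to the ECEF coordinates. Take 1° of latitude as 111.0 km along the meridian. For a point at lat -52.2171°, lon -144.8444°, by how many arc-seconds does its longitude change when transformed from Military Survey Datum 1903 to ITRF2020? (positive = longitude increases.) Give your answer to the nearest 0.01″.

sin φ = -0.790338, cos φ = 0.612671, sin λ = -0.575799, cos λ = -0.817591.
East component: ΔE = −sin λ·ΔX + cos λ·ΔY = −(-0.575799)(-360.3) + (-0.817591)(30.7) = -232.56 m.
1° of latitude spans 111000 m; at latitude φ, 1° of longitude spans that × cos φ = 68006.5 m, so Δλ = -232.56 / 68006.5 × 3600 = -12.311″.

Δλ = -12.31″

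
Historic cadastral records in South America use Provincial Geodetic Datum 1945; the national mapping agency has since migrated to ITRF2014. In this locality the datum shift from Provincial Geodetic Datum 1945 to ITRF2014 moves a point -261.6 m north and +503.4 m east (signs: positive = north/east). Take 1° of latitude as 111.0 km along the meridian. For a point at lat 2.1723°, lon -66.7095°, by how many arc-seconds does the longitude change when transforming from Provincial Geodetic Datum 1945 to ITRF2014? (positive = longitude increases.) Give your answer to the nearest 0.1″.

Δλ = 16.3″

At latitude 2.1723°, cos φ = 0.999281.
1° of longitude at this latitude = 111.0 × cos φ = 110.92 km, so Δλ = 503.4 / 110920.2 = 0.0045384° = 16.338″.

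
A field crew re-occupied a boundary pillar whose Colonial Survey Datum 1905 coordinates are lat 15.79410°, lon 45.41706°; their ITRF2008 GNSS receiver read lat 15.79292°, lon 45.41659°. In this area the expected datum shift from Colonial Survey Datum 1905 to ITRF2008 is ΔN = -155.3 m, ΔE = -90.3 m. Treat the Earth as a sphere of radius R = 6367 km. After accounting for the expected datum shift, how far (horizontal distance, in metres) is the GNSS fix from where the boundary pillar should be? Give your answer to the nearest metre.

47 m

Observed coordinate differences: Δφ = -0.00118°, Δλ = -0.00047°.
Converting to metres (1° lat = 111125 m, cos φ = 0.962246): observed ΔN = -131.1 m, observed ΔE = -50.3 m.
Subtracting the expected shift leaves a residual of -131.1 − (-155.3) = 24.2 m north and -50.3 − (-90.3) = 40.0 m east.
Residual distance = √(24.2² + 40.0²) = 46.8 m.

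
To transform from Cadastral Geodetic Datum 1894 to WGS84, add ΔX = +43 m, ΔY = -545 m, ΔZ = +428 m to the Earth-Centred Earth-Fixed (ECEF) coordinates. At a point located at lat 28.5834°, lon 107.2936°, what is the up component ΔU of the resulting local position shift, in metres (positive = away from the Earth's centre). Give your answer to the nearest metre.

At φ = 28.5834°, λ = 107.2936°: sin φ = 0.478437, cos φ = 0.878122, sin λ = 0.954794, cos λ = -0.297268.
ΔU = cos φ cos λ·ΔX + cos φ sin λ·ΔY + sin φ·ΔZ = (0.878122)(-0.297268)(43) + (0.878122)(0.954794)(-545) + (0.478437)(428) = -263.40 m.

ΔU = -263 m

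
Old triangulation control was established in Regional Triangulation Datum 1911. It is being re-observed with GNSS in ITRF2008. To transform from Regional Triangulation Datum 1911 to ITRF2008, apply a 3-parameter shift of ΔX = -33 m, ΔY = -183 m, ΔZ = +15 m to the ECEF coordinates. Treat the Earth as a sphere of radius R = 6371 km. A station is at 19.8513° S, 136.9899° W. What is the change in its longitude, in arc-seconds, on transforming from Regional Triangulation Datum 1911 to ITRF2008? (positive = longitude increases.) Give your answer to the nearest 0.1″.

sin φ = -0.339580, cos φ = 0.940577, sin λ = -0.682127, cos λ = -0.731233.
East component: ΔE = −sin λ·ΔX + cos λ·ΔY = −(-0.682127)(-33) + (-0.731233)(-183) = 111.31 m.
1° of latitude spans πR/180 = 111195 m; at latitude φ, 1° of longitude spans that × cos φ = 104587.4 m, so Δλ = 111.31 / 104587.4 × 3600 = 3.831″.

Δλ = 3.8″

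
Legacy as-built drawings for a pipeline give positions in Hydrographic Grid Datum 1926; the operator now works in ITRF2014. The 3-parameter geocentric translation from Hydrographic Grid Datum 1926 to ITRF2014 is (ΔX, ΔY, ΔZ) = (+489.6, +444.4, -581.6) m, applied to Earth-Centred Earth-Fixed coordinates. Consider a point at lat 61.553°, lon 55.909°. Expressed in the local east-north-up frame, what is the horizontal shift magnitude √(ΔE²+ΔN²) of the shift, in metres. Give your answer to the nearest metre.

The local east axis at (φ, λ) is (−sin λ, cos λ, 0), so ΔE = −sin(55.909°)·489.6 + cos(55.909°)·444.4 = -156.37 m.
The local north axis is (−sin φ cos λ, −sin φ sin λ, cos φ), giving ΔN = -241.291 − 323.593 − 277.043 = -841.93 m.
Horizontal magnitude = √(ΔE² + ΔN²) = √((-156.37)² + (-841.93)²) = 856.32 m.

856 m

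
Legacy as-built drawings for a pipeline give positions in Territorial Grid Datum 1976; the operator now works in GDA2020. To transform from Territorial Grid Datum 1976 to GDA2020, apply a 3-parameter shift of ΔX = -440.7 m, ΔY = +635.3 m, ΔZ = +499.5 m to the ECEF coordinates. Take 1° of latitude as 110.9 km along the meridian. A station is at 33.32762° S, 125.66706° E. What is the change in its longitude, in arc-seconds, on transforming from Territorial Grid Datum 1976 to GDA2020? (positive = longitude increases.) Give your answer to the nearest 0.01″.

Δλ = -0.48″

sin φ = -0.549426, cos φ = 0.835543, sin λ = 0.812419, cos λ = -0.583074.
East component: ΔE = −sin λ·ΔX + cos λ·ΔY = −(0.812419)(-440.7) + (-0.583074)(635.3) = -12.39 m.
1° of latitude spans 110900 m; at latitude φ, 1° of longitude spans that × cos φ = 92661.7 m, so Δλ = -12.39 / 92661.7 × 3600 = -0.482″.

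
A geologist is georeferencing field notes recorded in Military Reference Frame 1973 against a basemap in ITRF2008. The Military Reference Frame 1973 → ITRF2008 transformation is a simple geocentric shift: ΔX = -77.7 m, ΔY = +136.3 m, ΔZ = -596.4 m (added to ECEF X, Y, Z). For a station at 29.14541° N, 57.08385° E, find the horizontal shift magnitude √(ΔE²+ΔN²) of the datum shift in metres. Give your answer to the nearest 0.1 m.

573.2 m

At φ = 29.14541°, λ = 57.08385°: sin φ = 0.487028, cos φ = 0.873387, sin λ = 0.839467, cos λ = 0.543411.
ΔE = −sin λ·ΔX + cos λ·ΔY = −(0.839467)·(-77.7) + (0.543411)·(136.3) = 139.29 m.
ΔN = −sin φ cos λ·ΔX − sin φ sin λ·ΔY + cos φ·ΔZ = −(0.487028)(0.543411)(-77.7) − (0.487028)(0.839467)(136.3) + (0.873387)(-596.4) = -556.05 m.
Horizontal magnitude = √(ΔE² + ΔN²) = √(139.29² + (-556.05)²) = 573.23 m.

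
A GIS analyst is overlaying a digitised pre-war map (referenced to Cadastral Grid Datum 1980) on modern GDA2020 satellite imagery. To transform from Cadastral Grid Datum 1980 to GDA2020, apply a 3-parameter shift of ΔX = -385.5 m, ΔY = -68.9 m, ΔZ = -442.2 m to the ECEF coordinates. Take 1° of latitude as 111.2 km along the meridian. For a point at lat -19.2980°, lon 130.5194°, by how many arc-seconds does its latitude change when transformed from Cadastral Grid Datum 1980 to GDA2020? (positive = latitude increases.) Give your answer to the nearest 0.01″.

Δφ = -11.39″

sin φ = -0.330481, cos φ = 0.943812, sin λ = 0.760186, cos λ = -0.649705.
North component: ΔN = −sin φ cos λ·ΔX − sin φ sin λ·ΔY + cos φ·ΔZ = −(-0.330481)(-0.649705)(-385.5) − (-0.330481)(0.760186)(-68.9) + (0.943812)(-442.2) = -351.89 m.
1° of latitude spans 111200 m, so Δφ = -351.89 / 111200 × 3600 = -11.392″.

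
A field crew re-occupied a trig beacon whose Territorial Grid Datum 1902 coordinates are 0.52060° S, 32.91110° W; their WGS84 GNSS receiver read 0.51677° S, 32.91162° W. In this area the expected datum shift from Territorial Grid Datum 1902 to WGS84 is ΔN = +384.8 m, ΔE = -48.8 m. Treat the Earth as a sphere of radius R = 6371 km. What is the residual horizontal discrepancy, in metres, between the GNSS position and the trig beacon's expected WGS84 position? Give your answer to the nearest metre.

42 m

Observed coordinate differences: Δφ = +0.00383°, Δλ = -0.00052°.
Converting to metres (1° lat = 111195 m, cos φ = 0.999959): observed ΔN = 425.9 m, observed ΔE = -57.8 m.
Subtracting the expected shift leaves a residual of 425.9 − (384.8) = 41.1 m north and -57.8 − (-48.8) = -9.0 m east.
Residual distance = √(41.1² + (-9.0)²) = 42.1 m.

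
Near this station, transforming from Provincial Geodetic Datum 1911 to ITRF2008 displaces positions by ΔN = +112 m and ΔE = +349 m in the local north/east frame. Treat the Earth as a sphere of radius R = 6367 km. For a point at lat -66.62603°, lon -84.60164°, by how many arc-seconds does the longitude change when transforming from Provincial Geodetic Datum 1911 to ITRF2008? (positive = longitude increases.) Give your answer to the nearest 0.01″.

At latitude -66.62603°, cos φ = 0.396731.
One radian of longitude at latitude φ spans R cos φ, so Δλ = ΔE / (R cos φ) = 349.0 / (6367000 × 0.396731) = 1.3816e-04 rad = 28.498″.

Δλ = 28.50″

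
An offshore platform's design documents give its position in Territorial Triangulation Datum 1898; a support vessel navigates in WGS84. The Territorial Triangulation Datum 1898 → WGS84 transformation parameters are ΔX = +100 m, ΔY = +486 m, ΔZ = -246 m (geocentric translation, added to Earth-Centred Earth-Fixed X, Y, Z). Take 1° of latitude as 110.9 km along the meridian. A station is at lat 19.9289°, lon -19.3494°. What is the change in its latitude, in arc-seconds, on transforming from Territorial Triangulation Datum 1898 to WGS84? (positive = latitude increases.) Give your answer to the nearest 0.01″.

Δφ = -6.77″

sin φ = 0.340854, cos φ = 0.940116, sin λ = -0.331328, cos λ = 0.943516.
North component: ΔN = −sin φ cos λ·ΔX − sin φ sin λ·ΔY + cos φ·ΔZ = −(0.340854)(0.943516)(100) − (0.340854)(-0.331328)(486) + (0.940116)(-246) = -208.54 m.
1° of latitude spans 110900 m, so Δφ = -208.54 / 110900 × 3600 = -6.770″.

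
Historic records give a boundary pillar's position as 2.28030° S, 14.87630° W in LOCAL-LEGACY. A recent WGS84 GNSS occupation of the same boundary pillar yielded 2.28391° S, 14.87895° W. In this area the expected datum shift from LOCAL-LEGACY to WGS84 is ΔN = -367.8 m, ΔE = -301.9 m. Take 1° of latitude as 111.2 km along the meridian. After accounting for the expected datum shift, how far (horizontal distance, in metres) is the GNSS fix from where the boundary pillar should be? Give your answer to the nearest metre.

Observed coordinate differences: Δφ = -0.00361°, Δλ = -0.00265°.
Converting to metres (1° lat = 111200 m, cos φ = 0.999208): observed ΔN = -401.4 m, observed ΔE = -294.4 m.
Subtracting the expected shift leaves a residual of -401.4 − (-367.8) = -33.6 m north and -294.4 − (-301.9) = 7.5 m east.
Residual distance = √((-33.6)² + 7.5²) = 34.4 m.

34 m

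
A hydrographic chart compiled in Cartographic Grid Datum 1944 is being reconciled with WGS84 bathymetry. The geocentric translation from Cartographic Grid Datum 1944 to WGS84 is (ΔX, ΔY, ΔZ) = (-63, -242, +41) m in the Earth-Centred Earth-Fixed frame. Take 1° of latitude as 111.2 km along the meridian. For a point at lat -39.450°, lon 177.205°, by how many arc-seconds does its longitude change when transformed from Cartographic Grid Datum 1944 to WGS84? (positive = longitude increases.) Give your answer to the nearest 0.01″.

sin φ = -0.635405, cos φ = 0.772179, sin λ = 0.048763, cos λ = -0.998810.
East component: ΔE = −sin λ·ΔX + cos λ·ΔY = −(0.048763)(-63) + (-0.998810)(-242) = 244.78 m.
1° of latitude spans 111200 m; at latitude φ, 1° of longitude spans that × cos φ = 85866.3 m, so Δλ = 244.78 / 85866.3 × 3600 = 10.263″.

Δλ = 10.26″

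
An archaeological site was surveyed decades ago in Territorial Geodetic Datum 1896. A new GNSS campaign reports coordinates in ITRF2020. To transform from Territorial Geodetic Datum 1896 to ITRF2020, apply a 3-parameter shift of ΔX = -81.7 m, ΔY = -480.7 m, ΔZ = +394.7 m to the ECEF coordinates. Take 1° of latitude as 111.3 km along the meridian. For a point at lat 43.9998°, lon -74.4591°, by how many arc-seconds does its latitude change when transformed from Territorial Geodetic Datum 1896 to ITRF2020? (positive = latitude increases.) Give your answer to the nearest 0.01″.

sin φ = 0.694656, cos φ = 0.719342, sin λ = -0.963439, cos λ = 0.267926.
North component: ΔN = −sin φ cos λ·ΔX − sin φ sin λ·ΔY + cos φ·ΔZ = −(0.694656)(0.267926)(-81.7) − (0.694656)(-0.963439)(-480.7) + (0.719342)(394.7) = -22.58 m.
1° of latitude spans 111300 m, so Δφ = -22.58 / 111300 × 3600 = -0.730″.

Δφ = -0.73″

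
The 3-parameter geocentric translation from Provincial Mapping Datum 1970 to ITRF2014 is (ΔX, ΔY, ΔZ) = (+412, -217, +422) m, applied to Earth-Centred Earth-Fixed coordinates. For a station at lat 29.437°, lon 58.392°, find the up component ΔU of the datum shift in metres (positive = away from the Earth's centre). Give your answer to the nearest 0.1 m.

ΔU = 234.5 m

At φ = 29.437°, λ = 58.392°: sin φ = 0.491466, cos φ = 0.870897, sin λ = 0.851654, cos λ = 0.524105.
ΔU = cos φ cos λ·ΔX + cos φ sin λ·ΔY + sin φ·ΔZ = (0.870897)(0.524105)(412) + (0.870897)(0.851654)(-217) + (0.491466)(422) = 234.50 m.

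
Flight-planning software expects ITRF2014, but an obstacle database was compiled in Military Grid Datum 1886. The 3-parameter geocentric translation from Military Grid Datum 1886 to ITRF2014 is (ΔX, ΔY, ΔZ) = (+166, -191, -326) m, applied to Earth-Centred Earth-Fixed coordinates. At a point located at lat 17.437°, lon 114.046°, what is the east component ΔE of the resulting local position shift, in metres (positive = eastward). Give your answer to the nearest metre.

The local east axis at (φ, λ) is (−sin λ, cos λ, 0), so ΔE = −sin(114.046°)·166 + cos(114.046°)·(-191) = -73.77 m.

ΔE = -74 m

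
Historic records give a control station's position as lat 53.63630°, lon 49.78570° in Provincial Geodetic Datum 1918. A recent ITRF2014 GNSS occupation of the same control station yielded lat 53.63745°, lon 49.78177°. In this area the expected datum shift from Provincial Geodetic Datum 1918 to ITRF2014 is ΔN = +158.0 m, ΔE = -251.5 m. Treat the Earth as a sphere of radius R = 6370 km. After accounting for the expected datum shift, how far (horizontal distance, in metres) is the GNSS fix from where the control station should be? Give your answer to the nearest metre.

Observed coordinate differences: Δφ = +0.00115°, Δλ = -0.00393°.
Converting to metres (1° lat = 111177 m, cos φ = 0.592909): observed ΔN = 127.9 m, observed ΔE = -259.1 m.
Subtracting the expected shift leaves a residual of 127.9 − (158.0) = -30.1 m north and -259.1 − (-251.5) = -7.6 m east.
Residual distance = √((-30.1)² + (-7.6)²) = 31.1 m.

31 m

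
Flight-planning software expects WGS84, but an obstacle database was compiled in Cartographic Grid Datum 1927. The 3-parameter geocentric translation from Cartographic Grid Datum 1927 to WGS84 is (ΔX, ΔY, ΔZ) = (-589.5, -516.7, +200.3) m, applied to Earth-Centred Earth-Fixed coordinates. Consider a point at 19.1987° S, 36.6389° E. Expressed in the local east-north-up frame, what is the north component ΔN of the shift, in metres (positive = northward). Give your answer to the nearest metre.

The local north axis is (−sin φ cos λ, −sin φ sin λ, cos φ), giving ΔN = -155.551 − 101.400 + 189.160 = -67.79 m.

ΔN = -68 m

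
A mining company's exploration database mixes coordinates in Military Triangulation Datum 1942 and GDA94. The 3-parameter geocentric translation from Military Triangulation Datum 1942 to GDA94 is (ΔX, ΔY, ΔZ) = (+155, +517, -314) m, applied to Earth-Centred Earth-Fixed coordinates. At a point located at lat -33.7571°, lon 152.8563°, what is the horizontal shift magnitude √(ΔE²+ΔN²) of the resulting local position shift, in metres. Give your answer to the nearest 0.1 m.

569.6 m

The local east axis at (φ, λ) is (−sin λ, cos λ, 0), so ΔE = −sin(152.8563°)·155 + cos(152.8563°)·517 = -530.77 m.
The local north axis is (−sin φ cos λ, −sin φ sin λ, cos φ), giving ΔN = -76.644 + 131.065 − 261.060 = -206.64 m.
Horizontal magnitude = √(ΔE² + ΔN²) = √((-530.77)² + (-206.64)²) = 569.58 m.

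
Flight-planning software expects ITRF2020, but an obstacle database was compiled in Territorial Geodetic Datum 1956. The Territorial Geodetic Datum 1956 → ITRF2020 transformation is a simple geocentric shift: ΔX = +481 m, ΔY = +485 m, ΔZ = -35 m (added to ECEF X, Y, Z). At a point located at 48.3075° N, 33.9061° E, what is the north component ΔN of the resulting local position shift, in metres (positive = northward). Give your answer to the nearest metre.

At φ = 48.3075°, λ = 33.9061°: sin φ = 0.746725, cos φ = 0.665133, sin λ = 0.557833, cos λ = 0.829953.
ΔN = −sin φ cos λ·ΔX − sin φ sin λ·ΔY + cos φ·ΔZ = −(0.746725)(0.829953)(481) − (0.746725)(0.557833)(485) + (0.665133)(-35) = -523.40 m.

ΔN = -523 m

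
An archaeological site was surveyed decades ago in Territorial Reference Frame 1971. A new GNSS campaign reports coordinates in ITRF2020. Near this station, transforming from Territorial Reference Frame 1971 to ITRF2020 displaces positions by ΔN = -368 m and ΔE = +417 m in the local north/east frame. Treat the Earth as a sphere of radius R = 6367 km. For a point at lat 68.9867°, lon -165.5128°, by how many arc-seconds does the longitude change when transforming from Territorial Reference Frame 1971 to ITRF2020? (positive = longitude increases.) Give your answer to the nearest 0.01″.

At latitude 68.9867°, cos φ = 0.358585.
One radian of longitude at latitude φ spans R cos φ, so Δλ = ΔE / (R cos φ) = 417.0 / (6367000 × 0.358585) = 1.8265e-04 rad = 37.673″.

Δλ = 37.67″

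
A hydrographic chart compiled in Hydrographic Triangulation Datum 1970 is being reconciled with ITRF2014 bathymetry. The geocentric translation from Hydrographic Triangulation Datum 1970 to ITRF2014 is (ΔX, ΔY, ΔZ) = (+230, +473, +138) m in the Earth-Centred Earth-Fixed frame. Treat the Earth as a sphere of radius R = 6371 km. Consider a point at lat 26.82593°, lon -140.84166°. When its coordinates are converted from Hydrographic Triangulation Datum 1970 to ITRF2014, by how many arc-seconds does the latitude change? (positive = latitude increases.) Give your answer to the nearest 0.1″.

Δφ = 11.0″

sin φ = 0.451281, cos φ = 0.892382, sin λ = -0.631466, cos λ = -0.775404.
North component: ΔN = −sin φ cos λ·ΔX − sin φ sin λ·ΔY + cos φ·ΔZ = −(0.451281)(-0.775404)(230) − (0.451281)(-0.631466)(473) + (0.892382)(138) = 338.42 m.
1° of latitude spans πR/180 = 111195 m, so Δφ = 338.42 / 111195 × 3600 = 10.957″.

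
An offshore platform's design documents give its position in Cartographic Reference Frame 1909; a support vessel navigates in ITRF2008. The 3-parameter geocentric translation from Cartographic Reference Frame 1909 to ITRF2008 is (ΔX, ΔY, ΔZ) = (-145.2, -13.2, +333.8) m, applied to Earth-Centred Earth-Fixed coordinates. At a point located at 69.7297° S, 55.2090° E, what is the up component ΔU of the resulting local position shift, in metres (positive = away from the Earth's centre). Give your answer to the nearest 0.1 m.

ΔU = -345.6 m

The local up (radial) axis is (cos φ cos λ, cos φ sin λ, sin φ), giving ΔU = -28.703 − 3.756 − 313.127 = -345.59 m.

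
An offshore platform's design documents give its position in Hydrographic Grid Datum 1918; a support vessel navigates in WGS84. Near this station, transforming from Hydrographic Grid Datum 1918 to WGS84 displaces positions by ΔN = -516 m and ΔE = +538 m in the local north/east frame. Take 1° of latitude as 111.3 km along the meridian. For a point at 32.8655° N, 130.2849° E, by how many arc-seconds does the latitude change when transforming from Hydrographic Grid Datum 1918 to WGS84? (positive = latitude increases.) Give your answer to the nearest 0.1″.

1° of latitude = 111.3 km, so Δφ = -516.0 / 111300 = -0.0046361° = -16.690″.

Δφ = -16.7″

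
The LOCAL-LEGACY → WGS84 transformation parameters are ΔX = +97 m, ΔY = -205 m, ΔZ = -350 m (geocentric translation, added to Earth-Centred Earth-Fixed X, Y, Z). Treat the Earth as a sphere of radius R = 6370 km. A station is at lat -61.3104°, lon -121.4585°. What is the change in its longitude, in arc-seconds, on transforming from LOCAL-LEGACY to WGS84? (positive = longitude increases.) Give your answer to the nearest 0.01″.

Δλ = 12.80″

sin φ = -0.877233, cos φ = 0.480064, sin λ = -0.853018, cos λ = -0.521881.
East component: ΔE = −sin λ·ΔX + cos λ·ΔY = −(-0.853018)(97) + (-0.521881)(-205) = 189.73 m.
1° of latitude spans πR/180 = 111177 m; at latitude φ, 1° of longitude spans that × cos φ = 53372.3 m, so Δλ = 189.73 / 53372.3 × 3600 = 12.797″.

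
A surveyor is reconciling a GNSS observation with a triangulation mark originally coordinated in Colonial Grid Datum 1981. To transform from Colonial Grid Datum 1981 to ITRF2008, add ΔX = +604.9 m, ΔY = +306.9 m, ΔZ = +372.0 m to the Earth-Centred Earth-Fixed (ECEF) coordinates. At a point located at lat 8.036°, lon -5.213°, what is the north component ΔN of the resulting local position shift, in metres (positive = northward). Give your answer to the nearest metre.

The local north axis is (−sin φ cos λ, −sin φ sin λ, cos φ), giving ΔN = -84.212 + 3.898 + 368.347 = 288.03 m.

ΔN = 288 m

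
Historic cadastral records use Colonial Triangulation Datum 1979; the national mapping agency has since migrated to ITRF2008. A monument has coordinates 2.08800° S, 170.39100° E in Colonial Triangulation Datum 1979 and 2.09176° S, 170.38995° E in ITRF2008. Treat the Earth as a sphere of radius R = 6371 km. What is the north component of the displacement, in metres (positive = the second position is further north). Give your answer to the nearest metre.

Δφ = -2.09176° − -2.08800° = -0.00376°; Δλ = 170.38995° − 170.39100° = -0.00105°.
1° along a meridian = πR/180 = 111195 m.
ΔN = Δφ × 111195 = -418.1 m; ΔE = Δλ × 111195 × cos(-2.08800°) = -0.00105 × 111195 × 0.999336 = -116.7 m.

ΔN = -418 m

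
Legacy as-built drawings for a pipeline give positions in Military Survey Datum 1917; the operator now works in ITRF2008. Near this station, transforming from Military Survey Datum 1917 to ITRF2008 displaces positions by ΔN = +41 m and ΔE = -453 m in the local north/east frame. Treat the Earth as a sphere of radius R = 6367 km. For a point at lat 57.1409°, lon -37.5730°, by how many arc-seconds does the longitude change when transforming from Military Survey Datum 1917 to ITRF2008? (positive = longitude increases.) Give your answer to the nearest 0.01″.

Δλ = -27.05″

At latitude 57.1409°, cos φ = 0.542575.
One radian of longitude at latitude φ spans R cos φ, so Δλ = ΔE / (R cos φ) = -453.0 / (6367000 × 0.542575) = -1.3113e-04 rad = -27.048″.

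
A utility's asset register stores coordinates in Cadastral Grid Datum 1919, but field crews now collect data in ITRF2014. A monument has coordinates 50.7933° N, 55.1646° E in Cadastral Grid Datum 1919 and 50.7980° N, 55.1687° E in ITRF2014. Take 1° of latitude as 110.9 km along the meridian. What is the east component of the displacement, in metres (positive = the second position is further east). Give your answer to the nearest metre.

Δφ = 50.7980° − 50.7933° = +0.0047°; Δλ = 55.1687° − 55.1646° = +0.0041°.
ΔN = Δφ × 110900 = 521.2 m; ΔE = Δλ × 110900 × cos(50.7933°) = +0.0041 × 110900 × 0.632120 = 287.4 m.

ΔE = 287 m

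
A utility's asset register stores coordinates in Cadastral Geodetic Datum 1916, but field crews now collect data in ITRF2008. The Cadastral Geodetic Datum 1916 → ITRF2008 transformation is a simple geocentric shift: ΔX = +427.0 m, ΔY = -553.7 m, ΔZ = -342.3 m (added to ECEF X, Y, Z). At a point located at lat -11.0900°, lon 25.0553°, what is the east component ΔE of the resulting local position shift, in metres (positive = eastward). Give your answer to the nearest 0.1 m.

ΔE = -682.4 m

The local east axis at (φ, λ) is (−sin λ, cos λ, 0), so ΔE = −sin(25.0553°)·427.0 + cos(25.0553°)·(-553.7) = -682.43 m.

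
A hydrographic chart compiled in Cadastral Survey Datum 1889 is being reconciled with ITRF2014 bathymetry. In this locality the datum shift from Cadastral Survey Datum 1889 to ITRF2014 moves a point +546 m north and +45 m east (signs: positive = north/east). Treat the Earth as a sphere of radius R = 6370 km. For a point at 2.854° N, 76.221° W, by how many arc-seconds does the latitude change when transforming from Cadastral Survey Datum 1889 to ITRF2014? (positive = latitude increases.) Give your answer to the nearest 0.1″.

Δφ = 17.7″

On a sphere of radius R, 1 rad of latitude = R, so Δφ = ΔN / R = 546.0 / 6370000 = 8.5714e-05 rad = 17.680″.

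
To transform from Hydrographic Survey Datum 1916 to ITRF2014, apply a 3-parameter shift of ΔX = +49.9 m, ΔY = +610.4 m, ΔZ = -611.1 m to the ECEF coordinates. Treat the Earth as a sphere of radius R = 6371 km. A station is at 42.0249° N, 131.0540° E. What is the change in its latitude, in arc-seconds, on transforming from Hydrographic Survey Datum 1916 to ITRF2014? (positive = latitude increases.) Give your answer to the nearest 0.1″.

Δφ = -24.0″

sin φ = 0.669454, cos φ = 0.742854, sin λ = 0.754091, cos λ = -0.656770.
North component: ΔN = −sin φ cos λ·ΔX − sin φ sin λ·ΔY + cos φ·ΔZ = −(0.669454)(-0.656770)(49.9) − (0.669454)(0.754091)(610.4) + (0.742854)(-611.1) = -740.17 m.
1° of latitude spans πR/180 = 111195 m, so Δφ = -740.17 / 111195 × 3600 = -23.963″.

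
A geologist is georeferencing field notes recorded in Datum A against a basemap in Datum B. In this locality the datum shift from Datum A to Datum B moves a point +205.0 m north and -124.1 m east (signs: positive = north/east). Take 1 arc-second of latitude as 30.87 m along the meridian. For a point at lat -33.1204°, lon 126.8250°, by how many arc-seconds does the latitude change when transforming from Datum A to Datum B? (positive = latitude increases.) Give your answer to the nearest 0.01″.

1″ of latitude = 30.87 m, so Δφ = 205.0 / 30.87 = 6.641″.

Δφ = 6.64″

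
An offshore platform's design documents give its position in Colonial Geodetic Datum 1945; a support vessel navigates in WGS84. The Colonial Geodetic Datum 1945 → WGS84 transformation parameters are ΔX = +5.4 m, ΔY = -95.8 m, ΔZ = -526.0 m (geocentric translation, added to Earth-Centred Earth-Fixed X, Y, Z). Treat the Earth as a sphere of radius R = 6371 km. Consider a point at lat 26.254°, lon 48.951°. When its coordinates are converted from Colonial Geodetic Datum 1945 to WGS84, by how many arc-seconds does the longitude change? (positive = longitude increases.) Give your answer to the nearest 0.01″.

sin φ = 0.442351, cos φ = 0.896842, sin λ = 0.754148, cos λ = 0.656704.
East component: ΔE = −sin λ·ΔX + cos λ·ΔY = −(0.754148)(5.4) + (0.656704)(-95.8) = -66.98 m.
1° of latitude spans πR/180 = 111195 m; at latitude φ, 1° of longitude spans that × cos φ = 99724.3 m, so Δλ = -66.98 / 99724.3 × 3600 = -2.418″.

Δλ = -2.42″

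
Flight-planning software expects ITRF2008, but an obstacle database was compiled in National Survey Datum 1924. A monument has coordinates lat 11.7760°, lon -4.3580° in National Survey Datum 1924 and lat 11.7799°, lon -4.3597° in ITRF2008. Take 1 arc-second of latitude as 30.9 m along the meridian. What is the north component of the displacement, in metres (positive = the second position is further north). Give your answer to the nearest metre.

Δφ = 11.7799° − 11.7760° = +0.0039°; Δλ = -4.3597° − -4.3580° = -0.0017°.
1° of latitude = 3600 × 30.90 = 111240 m.
ΔN = Δφ × 111240 = 433.8 m; ΔE = Δλ × 111240 × cos(11.7760°) = -0.0017 × 111240 × 0.978953 = -185.1 m.

ΔN = 434 m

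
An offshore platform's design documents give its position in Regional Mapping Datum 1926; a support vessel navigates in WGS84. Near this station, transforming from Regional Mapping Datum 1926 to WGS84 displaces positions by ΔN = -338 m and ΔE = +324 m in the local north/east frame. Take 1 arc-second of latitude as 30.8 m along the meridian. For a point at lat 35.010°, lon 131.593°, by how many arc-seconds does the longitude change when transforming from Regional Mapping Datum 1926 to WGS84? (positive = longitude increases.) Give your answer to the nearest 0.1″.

At latitude 35.010°, cos φ = 0.819052.
1″ of longitude at this latitude = 30.80 × cos φ = 25.2268 m, so Δλ = 324.0 / 25.2268 = 12.843″.

Δλ = 12.8″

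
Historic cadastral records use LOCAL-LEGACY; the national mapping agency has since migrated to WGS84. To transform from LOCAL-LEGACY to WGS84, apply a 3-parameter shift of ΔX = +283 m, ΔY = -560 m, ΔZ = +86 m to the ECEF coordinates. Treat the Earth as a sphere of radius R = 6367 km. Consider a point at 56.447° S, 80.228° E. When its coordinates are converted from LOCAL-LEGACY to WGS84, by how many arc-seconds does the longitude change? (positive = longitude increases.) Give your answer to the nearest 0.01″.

Δλ = -21.92″

sin φ = -0.833375, cos φ = 0.552708, sin λ = 0.985491, cos λ = 0.169728.
East component: ΔE = −sin λ·ΔX + cos λ·ΔY = −(0.985491)(283) + (0.169728)(-560) = -373.94 m.
1° of latitude spans πR/180 = 111125 m; at latitude φ, 1° of longitude spans that × cos φ = 61419.8 m, so Δλ = -373.94 / 61419.8 × 3600 = -21.918″.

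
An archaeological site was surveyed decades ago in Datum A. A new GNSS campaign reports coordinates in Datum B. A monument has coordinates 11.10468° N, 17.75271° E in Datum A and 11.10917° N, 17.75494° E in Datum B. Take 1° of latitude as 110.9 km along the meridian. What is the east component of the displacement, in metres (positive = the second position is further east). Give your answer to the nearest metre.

ΔE = 243 m

Δφ = 11.10917° − 11.10468° = +0.00449°; Δλ = 17.75494° − 17.75271° = +0.00223°.
ΔN = Δφ × 110900 = 497.9 m; ΔE = Δλ × 110900 × cos(11.10468°) = +0.00223 × 110900 × 0.981277 = 242.7 m.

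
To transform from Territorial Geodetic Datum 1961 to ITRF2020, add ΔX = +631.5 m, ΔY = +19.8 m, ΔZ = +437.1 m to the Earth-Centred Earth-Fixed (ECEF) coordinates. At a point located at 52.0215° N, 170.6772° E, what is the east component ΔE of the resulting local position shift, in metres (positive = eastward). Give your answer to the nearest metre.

ΔE = -122 m

At φ = 52.0215°, λ = 170.6772°: sin φ = 0.788242, cos φ = 0.615366, sin λ = 0.161997, cos λ = -0.986791.
ΔE = −sin λ·ΔX + cos λ·ΔY = −(0.161997)·(631.5) + (-0.986791)·(19.8) = -121.84 m.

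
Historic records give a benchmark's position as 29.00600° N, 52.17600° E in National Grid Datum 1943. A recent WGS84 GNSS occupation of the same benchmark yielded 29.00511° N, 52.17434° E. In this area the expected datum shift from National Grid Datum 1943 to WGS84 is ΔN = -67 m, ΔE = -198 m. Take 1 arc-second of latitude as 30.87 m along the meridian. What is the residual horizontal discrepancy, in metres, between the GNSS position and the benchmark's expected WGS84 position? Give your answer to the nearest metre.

49 m

Observed coordinate differences: Δφ = -0.00089°, Δλ = -0.00166°.
Converting to metres (1° lat = 111132 m, cos φ = 0.874569): observed ΔN = -98.9 m, observed ΔE = -161.3 m.
Subtracting the expected shift leaves a residual of -98.9 − (-67) = -31.9 m north and -161.3 − (-198) = 36.7 m east.
Residual distance = √((-31.9)² + 36.7²) = 48.6 m.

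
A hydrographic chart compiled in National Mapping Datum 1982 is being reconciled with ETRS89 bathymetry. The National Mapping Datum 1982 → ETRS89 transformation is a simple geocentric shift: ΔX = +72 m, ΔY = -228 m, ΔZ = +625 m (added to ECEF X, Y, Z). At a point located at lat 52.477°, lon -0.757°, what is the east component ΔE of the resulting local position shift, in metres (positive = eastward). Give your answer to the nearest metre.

ΔE = -227 m

At φ = 52.477°, λ = -0.757°: sin φ = 0.793109, cos φ = 0.609080, sin λ = -0.013212, cos λ = 0.999913.
ΔE = −sin λ·ΔX + cos λ·ΔY = −(-0.013212)·(72) + (0.999913)·(-228) = -227.03 m.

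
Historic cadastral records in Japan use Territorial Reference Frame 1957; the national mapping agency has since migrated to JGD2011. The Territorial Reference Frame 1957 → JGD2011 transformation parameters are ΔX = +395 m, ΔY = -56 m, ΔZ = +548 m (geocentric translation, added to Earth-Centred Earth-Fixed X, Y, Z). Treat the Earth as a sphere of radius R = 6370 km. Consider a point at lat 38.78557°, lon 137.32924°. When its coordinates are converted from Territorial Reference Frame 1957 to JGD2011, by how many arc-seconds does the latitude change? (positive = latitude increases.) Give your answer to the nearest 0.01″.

sin φ = 0.626408, cos φ = 0.779496, sin λ = 0.677785, cos λ = -0.735261.
North component: ΔN = −sin φ cos λ·ΔX − sin φ sin λ·ΔY + cos φ·ΔZ = −(0.626408)(-0.735261)(395) − (0.626408)(0.677785)(-56) + (0.779496)(548) = 632.87 m.
1° of latitude spans πR/180 = 111177 m, so Δφ = 632.87 / 111177 × 3600 = 20.493″.

Δφ = 20.49″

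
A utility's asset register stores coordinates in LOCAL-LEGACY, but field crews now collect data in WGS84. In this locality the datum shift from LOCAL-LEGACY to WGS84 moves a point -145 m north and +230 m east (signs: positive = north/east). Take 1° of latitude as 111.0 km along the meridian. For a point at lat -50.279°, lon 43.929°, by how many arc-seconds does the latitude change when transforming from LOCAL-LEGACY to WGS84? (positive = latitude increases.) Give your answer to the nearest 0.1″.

Δφ = -4.7″

1° of latitude = 111.0 km, so Δφ = -145.0 / 111000 = -0.0013063° = -4.703″.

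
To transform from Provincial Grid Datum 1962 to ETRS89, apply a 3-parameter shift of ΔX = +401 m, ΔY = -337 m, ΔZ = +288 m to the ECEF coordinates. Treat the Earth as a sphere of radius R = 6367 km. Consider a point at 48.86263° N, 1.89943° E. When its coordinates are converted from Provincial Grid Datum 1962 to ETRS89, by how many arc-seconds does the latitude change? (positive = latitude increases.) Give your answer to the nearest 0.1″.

sin φ = 0.753134, cos φ = 0.657867, sin λ = 0.033145, cos λ = 0.999451.
North component: ΔN = −sin φ cos λ·ΔX − sin φ sin λ·ΔY + cos φ·ΔZ = −(0.753134)(0.999451)(401) − (0.753134)(0.033145)(-337) + (0.657867)(288) = -103.96 m.
1° of latitude spans πR/180 = 111125 m, so Δφ = -103.96 / 111125 × 3600 = -3.368″.

Δφ = -3.4″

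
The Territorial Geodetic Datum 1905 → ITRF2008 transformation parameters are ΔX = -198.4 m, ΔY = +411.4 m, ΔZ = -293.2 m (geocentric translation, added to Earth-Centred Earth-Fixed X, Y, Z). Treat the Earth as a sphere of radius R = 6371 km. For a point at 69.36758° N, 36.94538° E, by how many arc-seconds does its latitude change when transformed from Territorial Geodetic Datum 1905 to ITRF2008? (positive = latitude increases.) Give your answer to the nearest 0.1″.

Δφ = -6.0″

sin φ = 0.935860, cos φ = 0.352371, sin λ = 0.601053, cos λ = 0.799209.
North component: ΔN = −sin φ cos λ·ΔX − sin φ sin λ·ΔY + cos φ·ΔZ = −(0.935860)(0.799209)(-198.4) − (0.935860)(0.601053)(411.4) + (0.352371)(-293.2) = -186.34 m.
1° of latitude spans πR/180 = 111195 m, so Δφ = -186.34 / 111195 × 3600 = -6.033″.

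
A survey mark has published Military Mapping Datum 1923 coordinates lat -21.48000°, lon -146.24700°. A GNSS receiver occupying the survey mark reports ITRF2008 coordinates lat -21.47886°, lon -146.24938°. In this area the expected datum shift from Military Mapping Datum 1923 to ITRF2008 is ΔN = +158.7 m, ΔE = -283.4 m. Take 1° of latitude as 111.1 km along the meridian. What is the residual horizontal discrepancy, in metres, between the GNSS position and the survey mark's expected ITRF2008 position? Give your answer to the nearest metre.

Observed coordinate differences: Δφ = +0.00114°, Δλ = -0.00238°.
Converting to metres (1° lat = 111100 m, cos φ = 0.930545): observed ΔN = 126.7 m, observed ΔE = -246.1 m.
Subtracting the expected shift leaves a residual of 126.7 − (158.7) = -32.0 m north and -246.1 − (-283.4) = 37.3 m east.
Residual distance = √((-32.0)² + 37.3²) = 49.2 m.

49 m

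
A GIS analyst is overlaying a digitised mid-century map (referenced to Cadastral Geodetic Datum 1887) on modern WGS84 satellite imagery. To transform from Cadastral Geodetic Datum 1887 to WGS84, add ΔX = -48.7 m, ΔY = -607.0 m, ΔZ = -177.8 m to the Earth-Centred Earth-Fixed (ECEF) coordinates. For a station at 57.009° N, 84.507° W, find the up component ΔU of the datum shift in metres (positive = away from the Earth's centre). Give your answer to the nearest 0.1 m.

ΔU = 177.3 m

At φ = 57.009°, λ = -84.507°: sin φ = 0.838756, cos φ = 0.544507, sin λ = -0.995408, cos λ = 0.095724.
ΔU = cos φ cos λ·ΔX + cos φ sin λ·ΔY + sin φ·ΔZ = (0.544507)(0.095724)(-48.7) + (0.544507)(-0.995408)(-607.0) + (0.838756)(-177.8) = 177.33 m.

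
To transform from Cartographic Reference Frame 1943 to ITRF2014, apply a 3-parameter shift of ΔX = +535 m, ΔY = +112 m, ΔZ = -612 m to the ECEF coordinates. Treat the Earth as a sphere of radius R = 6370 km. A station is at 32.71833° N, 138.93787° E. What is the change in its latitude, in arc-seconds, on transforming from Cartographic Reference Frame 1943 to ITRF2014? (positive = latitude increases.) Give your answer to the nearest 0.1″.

Δφ = -10.9″

sin φ = 0.540510, cos φ = 0.841338, sin λ = 0.656877, cos λ = -0.753998.
North component: ΔN = −sin φ cos λ·ΔX − sin φ sin λ·ΔY + cos φ·ΔZ = −(0.540510)(-0.753998)(535) − (0.540510)(0.656877)(112) + (0.841338)(-612) = -336.63 m.
1° of latitude spans πR/180 = 111177 m, so Δφ = -336.63 / 111177 × 3600 = -10.900″.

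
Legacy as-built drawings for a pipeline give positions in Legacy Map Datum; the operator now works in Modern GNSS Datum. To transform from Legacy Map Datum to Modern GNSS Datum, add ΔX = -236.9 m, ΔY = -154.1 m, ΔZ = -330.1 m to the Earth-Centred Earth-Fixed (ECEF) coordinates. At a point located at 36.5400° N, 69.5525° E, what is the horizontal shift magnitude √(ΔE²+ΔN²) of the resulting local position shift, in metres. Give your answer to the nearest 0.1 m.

212.5 m

The local east axis at (φ, λ) is (−sin λ, cos λ, 0), so ΔE = −sin(69.5525°)·(-236.9) + cos(69.5525°)·(-154.1) = 168.14 m.
The local north axis is (−sin φ cos λ, −sin φ sin λ, cos φ), giving ΔN = 49.274 + 85.968 − 265.216 = -129.97 m.
Horizontal magnitude = √(ΔE² + ΔN²) = √(168.14² + (-129.97)²) = 212.52 m.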